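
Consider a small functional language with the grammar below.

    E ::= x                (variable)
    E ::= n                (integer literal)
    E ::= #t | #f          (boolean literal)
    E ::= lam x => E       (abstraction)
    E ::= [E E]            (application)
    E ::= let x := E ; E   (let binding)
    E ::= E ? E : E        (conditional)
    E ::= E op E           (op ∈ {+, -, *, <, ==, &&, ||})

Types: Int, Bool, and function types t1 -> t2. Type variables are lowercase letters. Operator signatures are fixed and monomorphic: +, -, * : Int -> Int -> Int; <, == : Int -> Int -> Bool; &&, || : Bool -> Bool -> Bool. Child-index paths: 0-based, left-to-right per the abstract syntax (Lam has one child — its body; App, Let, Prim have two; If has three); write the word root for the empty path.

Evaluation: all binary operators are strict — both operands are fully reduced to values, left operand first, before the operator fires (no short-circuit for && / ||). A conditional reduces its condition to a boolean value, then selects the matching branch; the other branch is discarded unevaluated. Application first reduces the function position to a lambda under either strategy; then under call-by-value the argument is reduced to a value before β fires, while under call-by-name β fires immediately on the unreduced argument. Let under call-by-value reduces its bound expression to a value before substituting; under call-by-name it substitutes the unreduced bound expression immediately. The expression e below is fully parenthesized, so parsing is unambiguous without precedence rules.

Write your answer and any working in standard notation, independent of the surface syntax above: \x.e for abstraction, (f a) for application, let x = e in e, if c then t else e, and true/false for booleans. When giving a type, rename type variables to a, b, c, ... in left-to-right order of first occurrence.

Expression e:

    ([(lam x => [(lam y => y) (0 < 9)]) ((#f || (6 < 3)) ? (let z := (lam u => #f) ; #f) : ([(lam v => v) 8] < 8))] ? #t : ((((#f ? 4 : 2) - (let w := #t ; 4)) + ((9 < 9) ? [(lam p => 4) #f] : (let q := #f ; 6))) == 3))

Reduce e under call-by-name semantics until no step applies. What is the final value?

Answer: true

Derivation:
step 0: (if ((\x.((\y.y) (0 < 9))) (if (false || (6 < 3)) then (let z = (\u.false) in false) else (((\v.v) 8) < 8))) then true else ((((if false then 4 else 2) - (let w = true in 4)) + (if (9 < 9) then ((\p.4) false) else (let q = false in 6))) == 3))
step 1: [beta@0] (if ((\y.y) (0 < 9)) then true else ((((if false then 4 else 2) - (let w = true in 4)) + (if (9 < 9) then ((\p.4) false) else (let q = false in 6))) == 3))
step 2: [beta@0] (if (0 < 9) then true else ((((if false then 4 else 2) - (let w = true in 4)) + (if (9 < 9) then ((\p.4) false) else (let q = false in 6))) == 3))
step 3: [delta@0] (if true then true else ((((if false then 4 else 2) - (let w = true in 4)) + (if (9 < 9) then ((\p.4) false) else (let q = false in 6))) == 3))
step 4: [if@root] true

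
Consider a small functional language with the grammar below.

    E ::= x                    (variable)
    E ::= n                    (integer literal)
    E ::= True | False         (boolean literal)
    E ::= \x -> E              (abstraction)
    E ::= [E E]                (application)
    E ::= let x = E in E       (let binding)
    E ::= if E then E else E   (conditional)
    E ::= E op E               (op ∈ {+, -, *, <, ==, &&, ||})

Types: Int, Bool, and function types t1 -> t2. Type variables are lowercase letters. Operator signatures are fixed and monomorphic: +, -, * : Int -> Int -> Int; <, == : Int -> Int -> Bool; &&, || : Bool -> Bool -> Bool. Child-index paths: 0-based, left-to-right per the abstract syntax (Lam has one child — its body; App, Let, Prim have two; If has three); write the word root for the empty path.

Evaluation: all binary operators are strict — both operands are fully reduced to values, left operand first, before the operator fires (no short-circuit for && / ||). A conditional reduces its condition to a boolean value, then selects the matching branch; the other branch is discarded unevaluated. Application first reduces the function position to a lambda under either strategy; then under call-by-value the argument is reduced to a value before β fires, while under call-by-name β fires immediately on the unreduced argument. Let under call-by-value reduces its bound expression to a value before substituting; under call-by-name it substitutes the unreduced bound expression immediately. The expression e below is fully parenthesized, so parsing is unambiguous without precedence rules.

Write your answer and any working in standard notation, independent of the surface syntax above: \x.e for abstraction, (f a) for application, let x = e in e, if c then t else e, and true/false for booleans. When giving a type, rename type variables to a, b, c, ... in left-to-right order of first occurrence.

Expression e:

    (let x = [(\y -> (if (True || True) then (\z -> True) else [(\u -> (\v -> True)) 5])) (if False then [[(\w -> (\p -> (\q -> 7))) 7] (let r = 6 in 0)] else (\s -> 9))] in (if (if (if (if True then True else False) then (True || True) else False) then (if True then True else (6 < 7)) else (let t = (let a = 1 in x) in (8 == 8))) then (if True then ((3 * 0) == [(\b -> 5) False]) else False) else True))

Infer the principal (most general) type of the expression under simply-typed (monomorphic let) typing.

Derivation:
  unify Bool ~ Bool
  unify Bool ~ Bool
  unify Bool ~ Bool
\z._ : b -> Bool
\v._ : d -> Bool
\u._ : c -> d -> Bool
  unify c -> d -> Bool ~ Int -> e
  unify c ~ Int
  unify d -> Bool ~ e
_ _ : d -> Bool
  unify b -> Bool ~ d -> Bool
  unify b ~ d
  unify Bool ~ Bool
\y._ : a -> d -> Bool
  unify Bool ~ Bool
\q._ : h -> Int
\p._ : g -> h -> Int
\w._ : f -> g -> h -> Int
  unify f -> g -> h -> Int ~ Int -> i
  unify f ~ Int
  unify g -> h -> Int ~ i
_ _ : g -> h -> Int
let r : Int
  unify g -> h -> Int ~ Int -> j
  unify g ~ Int
  unify h -> Int ~ j
_ _ : h -> Int
\s._ : k -> Int
  unify h -> Int ~ k -> Int
  unify h ~ k
  unify Int ~ Int
  unify a -> d -> Bool ~ (k -> Int) -> l
  unify a ~ k -> Int
  unify d -> Bool ~ l
_ _ : d -> Bool
let x : d -> Bool
  unify Bool ~ Bool
  unify Bool ~ Bool
  unify Bool ~ Bool
  unify Bool ~ Bool
  unify Bool ~ Bool
  unify Bool ~ Bool
  unify Bool ~ Bool
  unify Bool ~ Bool
  unify Int ~ Int
  unify Int ~ Int
  unify Bool ~ Bool
let a : Int
x : d -> Bool
let t : d -> Bool
  unify Int ~ Int
  unify Int ~ Int
  unify Bool ~ Bool
  unify Bool ~ Bool
  unify Bool ~ Bool
  unify Int ~ Int
  unify Int ~ Int
  unify Int ~ Int
\b._ : m -> Int
  unify m -> Int ~ Bool -> n
  unify m ~ Bool
  unify Int ~ n
_ _ : Int
  unify Int ~ Int
  unify Bool ~ Bool
  unify Bool ~ Bool

Answer: Bool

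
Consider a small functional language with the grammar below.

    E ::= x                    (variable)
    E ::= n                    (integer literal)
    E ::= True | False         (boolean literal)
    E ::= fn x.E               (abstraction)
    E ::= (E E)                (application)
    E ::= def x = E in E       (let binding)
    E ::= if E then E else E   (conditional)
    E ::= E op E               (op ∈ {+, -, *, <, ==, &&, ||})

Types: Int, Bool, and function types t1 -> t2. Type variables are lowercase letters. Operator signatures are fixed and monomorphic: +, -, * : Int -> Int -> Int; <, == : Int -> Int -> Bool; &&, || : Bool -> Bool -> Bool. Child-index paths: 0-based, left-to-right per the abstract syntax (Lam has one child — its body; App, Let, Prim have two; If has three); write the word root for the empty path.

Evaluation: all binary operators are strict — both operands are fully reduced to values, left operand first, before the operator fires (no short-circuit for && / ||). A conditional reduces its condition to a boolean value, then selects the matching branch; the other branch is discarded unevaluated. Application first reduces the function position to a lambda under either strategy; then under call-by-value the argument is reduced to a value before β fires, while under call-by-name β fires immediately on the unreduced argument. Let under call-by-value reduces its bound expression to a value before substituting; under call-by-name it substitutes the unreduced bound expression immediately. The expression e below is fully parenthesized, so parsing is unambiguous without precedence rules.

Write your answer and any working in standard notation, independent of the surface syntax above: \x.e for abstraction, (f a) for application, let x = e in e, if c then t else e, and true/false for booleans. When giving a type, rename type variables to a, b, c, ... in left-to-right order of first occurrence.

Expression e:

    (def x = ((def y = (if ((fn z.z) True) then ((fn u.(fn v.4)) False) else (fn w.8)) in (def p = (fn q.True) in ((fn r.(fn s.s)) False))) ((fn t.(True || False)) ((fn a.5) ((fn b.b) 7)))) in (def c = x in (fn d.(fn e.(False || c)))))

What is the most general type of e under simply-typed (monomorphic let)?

Answer: a -> b -> Bool

Derivation:
z : a
\z._ : a -> a
  unify a -> a ~ Bool -> b
  unify a ~ Bool
  unify Bool ~ b
_ _ : Bool
  unify Bool ~ Bool
\v._ : d -> Int
\u._ : c -> d -> Int
  unify c -> d -> Int ~ Bool -> e
  unify c ~ Bool
  unify d -> Int ~ e
_ _ : d -> Int
\w._ : f -> Int
  unify d -> Int ~ f -> Int
  unify d ~ f
  unify Int ~ Int
let y : f -> Int
\q._ : g -> Bool
let p : g -> Bool
s : i
\s._ : i -> i
\r._ : h -> i -> i
  unify h -> i -> i ~ Bool -> j
  unify h ~ Bool
  unify i -> i ~ j
_ _ : i -> i
  unify Bool ~ Bool
  unify Bool ~ Bool
\t._ : k -> Bool
\a._ : l -> Int
b : m
\b._ : m -> m
  unify m -> m ~ Int -> n
  unify m ~ Int
  unify Int ~ n
_ _ : Int
  unify l -> Int ~ Int -> o
  unify l ~ Int
  unify Int ~ o
_ _ : Int
  unify k -> Bool ~ Int -> p
  unify k ~ Int
  unify Bool ~ p
_ _ : Bool
  unify i -> i ~ Bool -> q
  unify i ~ Bool
  unify Bool ~ q
_ _ : Bool
let x : Bool
x : Bool
let c : Bool
  unify Bool ~ Bool
c : Bool
  unify Bool ~ Bool
\e._ : s -> Bool
\d._ : r -> s -> Bool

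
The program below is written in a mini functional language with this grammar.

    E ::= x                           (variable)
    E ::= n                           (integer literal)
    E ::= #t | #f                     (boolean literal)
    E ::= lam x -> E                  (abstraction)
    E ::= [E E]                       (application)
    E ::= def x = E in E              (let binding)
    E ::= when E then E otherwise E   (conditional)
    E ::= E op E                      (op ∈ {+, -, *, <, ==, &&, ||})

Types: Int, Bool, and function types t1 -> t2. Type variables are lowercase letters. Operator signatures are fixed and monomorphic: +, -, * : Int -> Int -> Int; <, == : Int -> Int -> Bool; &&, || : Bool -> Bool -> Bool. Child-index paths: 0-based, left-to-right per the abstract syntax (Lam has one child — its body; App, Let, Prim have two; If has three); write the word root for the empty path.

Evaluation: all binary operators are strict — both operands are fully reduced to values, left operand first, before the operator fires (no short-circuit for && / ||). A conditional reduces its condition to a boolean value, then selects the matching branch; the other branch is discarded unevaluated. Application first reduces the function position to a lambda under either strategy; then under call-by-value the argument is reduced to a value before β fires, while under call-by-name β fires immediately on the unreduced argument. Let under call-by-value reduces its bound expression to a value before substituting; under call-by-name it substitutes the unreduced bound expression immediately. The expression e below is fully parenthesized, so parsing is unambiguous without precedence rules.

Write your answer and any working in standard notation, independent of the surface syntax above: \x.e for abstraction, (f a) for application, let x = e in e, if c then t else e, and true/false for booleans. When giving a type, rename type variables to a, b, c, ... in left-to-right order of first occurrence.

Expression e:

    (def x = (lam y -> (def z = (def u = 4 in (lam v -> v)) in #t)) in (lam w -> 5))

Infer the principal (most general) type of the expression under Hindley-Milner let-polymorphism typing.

Answer: a -> Int

Derivation:
let u : Int
v : b
\v._ : b -> b
let z : forall. b -> b
\y._ : a -> Bool
let x : forall. a -> Bool
\w._ : c -> Int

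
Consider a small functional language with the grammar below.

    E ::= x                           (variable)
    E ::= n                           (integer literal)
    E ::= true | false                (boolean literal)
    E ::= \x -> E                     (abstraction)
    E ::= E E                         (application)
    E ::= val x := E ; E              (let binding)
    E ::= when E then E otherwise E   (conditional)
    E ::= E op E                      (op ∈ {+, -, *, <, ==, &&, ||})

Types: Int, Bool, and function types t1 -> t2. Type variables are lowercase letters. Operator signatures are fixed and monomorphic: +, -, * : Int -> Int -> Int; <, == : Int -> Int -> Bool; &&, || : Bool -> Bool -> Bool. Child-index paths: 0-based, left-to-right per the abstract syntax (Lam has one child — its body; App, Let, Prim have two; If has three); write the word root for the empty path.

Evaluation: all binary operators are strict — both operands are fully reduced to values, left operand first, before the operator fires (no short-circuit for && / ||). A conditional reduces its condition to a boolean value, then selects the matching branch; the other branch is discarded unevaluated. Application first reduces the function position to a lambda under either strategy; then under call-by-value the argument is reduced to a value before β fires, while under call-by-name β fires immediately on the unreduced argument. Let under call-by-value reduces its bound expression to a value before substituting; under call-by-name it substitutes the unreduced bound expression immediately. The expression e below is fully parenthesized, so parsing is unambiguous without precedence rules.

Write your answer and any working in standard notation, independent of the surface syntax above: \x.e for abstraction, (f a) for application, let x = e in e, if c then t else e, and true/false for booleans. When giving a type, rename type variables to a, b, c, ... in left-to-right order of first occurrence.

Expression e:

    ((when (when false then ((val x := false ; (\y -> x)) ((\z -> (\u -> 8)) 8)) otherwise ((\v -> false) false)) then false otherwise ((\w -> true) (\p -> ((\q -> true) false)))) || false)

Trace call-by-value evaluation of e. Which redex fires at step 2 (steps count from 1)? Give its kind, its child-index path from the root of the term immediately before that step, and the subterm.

Answer: beta at 0.0 : ((\v.false) false)

Working:
step 0: ((if (if false then ((let x = false in (\y.x)) ((\z.(\u.8)) 8)) else ((\v.false) false)) then false else ((\w.true) (\p.((\q.true) false)))) || false)
step 1: [if@0.0] ((if ((\v.false) false) then false else ((\w.true) (\p.((\q.true) false)))) || false)
step 2: [beta@0.0] ((if false then false else ((\w.true) (\p.((\q.true) false)))) || false)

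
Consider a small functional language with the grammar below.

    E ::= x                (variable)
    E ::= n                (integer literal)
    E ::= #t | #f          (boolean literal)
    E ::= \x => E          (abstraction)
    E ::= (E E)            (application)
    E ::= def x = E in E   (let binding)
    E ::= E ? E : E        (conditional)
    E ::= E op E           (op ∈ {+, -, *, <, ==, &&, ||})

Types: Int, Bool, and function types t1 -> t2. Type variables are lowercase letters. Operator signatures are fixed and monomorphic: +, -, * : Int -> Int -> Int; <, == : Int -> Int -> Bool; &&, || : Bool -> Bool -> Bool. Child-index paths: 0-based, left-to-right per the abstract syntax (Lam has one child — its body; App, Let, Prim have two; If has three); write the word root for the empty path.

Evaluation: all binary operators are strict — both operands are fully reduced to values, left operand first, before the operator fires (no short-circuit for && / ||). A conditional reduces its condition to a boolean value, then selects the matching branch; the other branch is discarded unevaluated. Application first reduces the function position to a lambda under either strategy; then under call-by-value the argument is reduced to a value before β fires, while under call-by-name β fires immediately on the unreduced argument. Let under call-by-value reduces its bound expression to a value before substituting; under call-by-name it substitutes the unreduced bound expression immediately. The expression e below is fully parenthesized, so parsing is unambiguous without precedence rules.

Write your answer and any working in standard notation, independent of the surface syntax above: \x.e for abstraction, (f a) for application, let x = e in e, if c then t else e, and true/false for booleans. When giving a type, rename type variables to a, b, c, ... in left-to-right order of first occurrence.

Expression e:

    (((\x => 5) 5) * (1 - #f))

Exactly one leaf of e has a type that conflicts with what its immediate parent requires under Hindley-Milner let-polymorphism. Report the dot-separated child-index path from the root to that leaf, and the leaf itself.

Answer: 1.1 : false

Derivation:
\x._ : a -> Int
  unify a -> Int ~ Int -> b
  unify a ~ Int
  unify Int ~ b
_ _ : Int
  unify Int ~ Int
  unify Int ~ Int
  unify Bool ~ Int
  FAIL: mismatch Bool ~ Int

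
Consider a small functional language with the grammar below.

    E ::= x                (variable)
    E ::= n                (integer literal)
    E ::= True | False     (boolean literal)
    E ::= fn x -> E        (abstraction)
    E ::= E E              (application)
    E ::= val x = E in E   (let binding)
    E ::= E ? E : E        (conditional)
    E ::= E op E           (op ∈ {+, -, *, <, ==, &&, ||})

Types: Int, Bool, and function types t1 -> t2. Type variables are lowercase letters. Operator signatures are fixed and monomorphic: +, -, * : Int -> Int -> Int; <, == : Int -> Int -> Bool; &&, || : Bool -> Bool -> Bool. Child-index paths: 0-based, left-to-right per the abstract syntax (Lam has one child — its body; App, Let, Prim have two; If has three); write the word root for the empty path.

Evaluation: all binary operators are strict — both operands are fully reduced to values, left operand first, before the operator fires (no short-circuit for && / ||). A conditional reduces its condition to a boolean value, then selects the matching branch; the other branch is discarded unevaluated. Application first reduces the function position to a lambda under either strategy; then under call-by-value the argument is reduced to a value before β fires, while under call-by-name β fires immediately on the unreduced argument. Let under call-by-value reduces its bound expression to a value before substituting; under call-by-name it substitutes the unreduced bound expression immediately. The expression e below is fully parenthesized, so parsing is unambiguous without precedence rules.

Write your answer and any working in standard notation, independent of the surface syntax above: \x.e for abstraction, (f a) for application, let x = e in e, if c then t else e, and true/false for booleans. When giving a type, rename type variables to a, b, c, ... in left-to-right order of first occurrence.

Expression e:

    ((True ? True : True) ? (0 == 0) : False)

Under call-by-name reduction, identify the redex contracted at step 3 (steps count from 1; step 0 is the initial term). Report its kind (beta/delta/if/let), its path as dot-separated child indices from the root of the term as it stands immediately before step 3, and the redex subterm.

Working:
step 0: (if (if true then true else true) then (0 == 0) else false)
step 1: [if@0] (if true then (0 == 0) else false)
step 2: [if@root] (0 == 0)
step 3: [delta@root] true

Answer: delta at root : (0 == 0)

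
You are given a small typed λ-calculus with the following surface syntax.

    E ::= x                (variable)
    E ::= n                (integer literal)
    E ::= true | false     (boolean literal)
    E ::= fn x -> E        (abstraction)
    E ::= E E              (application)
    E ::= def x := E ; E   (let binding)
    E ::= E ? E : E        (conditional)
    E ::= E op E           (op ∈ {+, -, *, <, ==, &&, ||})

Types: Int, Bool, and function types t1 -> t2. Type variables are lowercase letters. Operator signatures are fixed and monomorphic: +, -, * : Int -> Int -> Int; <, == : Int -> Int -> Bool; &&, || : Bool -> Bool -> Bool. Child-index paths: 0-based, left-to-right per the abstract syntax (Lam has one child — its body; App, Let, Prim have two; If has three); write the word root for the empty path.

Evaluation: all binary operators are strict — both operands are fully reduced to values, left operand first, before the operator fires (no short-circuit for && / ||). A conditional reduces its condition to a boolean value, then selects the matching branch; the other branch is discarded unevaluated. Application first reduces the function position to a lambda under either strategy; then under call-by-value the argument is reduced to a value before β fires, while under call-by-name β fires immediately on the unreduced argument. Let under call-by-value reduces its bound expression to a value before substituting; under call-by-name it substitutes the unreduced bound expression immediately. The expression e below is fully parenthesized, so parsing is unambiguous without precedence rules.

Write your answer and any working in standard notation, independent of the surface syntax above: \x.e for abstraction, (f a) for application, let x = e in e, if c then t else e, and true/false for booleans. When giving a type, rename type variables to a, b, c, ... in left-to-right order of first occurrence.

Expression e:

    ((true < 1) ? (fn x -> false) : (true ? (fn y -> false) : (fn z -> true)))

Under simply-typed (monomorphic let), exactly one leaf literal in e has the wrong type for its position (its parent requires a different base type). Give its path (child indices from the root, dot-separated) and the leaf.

Working:
  unify Bool ~ Int
  FAIL: mismatch Bool ~ Int

Answer: 0.0 : true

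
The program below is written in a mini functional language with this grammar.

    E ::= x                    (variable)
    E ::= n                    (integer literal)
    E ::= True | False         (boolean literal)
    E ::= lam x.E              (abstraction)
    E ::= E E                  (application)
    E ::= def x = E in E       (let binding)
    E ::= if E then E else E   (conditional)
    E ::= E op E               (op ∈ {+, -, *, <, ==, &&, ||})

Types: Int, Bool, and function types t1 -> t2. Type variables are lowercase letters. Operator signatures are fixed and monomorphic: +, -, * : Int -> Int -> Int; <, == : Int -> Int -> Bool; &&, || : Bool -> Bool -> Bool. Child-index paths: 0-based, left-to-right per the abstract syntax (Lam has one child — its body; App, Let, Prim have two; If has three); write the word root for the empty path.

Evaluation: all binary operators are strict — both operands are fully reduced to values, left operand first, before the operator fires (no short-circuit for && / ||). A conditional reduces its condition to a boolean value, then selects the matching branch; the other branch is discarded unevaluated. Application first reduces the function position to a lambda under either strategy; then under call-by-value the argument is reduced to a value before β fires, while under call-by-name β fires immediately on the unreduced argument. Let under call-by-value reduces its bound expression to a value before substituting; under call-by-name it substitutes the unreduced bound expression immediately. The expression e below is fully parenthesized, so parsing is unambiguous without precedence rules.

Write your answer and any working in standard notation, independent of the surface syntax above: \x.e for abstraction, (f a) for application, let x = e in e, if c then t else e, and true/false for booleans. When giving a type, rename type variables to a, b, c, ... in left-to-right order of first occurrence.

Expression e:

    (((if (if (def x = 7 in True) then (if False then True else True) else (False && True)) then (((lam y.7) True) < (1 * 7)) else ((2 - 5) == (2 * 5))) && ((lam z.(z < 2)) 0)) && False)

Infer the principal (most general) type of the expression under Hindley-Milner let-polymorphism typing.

Answer: Bool

Derivation:
let x : Int
  unify Bool ~ Bool
  unify Bool ~ Bool
  unify Bool ~ Bool
  unify Bool ~ Bool
  unify Bool ~ Bool
  unify Bool ~ Bool
  unify Bool ~ Bool
\y._ : a -> Int
  unify a -> Int ~ Bool -> b
  unify a ~ Bool
  unify Int ~ b
_ _ : Int
  unify Int ~ Int
  unify Int ~ Int
  unify Int ~ Int
  unify Int ~ Int
  unify Int ~ Int
  unify Int ~ Int
  unify Int ~ Int
  unify Int ~ Int
  unify Int ~ Int
  unify Int ~ Int
  unify Bool ~ Bool
  unify Bool ~ Bool
z : c
  unify c ~ Int
  unify Int ~ Int
\z._ : Int -> Bool
  unify Int -> Bool ~ Int -> d
  unify Int ~ Int
  unify Bool ~ d
_ _ : Bool
  unify Bool ~ Bool
  unify Bool ~ Bool
  unify Bool ~ Bool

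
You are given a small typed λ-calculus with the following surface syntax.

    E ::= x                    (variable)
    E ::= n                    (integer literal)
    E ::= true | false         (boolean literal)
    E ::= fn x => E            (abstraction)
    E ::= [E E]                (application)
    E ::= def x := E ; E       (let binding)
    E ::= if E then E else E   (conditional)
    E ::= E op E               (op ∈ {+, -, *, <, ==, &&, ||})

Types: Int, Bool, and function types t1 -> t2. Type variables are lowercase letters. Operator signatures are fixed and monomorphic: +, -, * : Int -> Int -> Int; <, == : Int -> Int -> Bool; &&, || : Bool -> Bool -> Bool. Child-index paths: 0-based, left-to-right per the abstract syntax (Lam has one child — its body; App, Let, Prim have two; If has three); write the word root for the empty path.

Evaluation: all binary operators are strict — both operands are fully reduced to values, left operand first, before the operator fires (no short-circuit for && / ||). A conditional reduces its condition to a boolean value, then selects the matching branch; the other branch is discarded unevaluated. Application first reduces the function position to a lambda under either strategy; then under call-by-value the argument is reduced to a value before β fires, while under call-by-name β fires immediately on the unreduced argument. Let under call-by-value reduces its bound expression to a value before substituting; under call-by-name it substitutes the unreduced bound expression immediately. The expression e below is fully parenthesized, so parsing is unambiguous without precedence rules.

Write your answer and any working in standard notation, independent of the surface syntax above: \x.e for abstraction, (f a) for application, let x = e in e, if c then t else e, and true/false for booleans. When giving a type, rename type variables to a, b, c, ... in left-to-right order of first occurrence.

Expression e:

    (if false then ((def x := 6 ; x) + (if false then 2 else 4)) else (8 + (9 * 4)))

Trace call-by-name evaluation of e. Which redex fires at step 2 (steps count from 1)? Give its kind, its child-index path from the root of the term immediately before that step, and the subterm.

Answer: delta at 1 : (9 * 4)

Working:
step 0: (if false then ((let x = 6 in x) + (if false then 2 else 4)) else (8 + (9 * 4)))
step 1: [if@root] (8 + (9 * 4))
step 2: [delta@1] (8 + 36)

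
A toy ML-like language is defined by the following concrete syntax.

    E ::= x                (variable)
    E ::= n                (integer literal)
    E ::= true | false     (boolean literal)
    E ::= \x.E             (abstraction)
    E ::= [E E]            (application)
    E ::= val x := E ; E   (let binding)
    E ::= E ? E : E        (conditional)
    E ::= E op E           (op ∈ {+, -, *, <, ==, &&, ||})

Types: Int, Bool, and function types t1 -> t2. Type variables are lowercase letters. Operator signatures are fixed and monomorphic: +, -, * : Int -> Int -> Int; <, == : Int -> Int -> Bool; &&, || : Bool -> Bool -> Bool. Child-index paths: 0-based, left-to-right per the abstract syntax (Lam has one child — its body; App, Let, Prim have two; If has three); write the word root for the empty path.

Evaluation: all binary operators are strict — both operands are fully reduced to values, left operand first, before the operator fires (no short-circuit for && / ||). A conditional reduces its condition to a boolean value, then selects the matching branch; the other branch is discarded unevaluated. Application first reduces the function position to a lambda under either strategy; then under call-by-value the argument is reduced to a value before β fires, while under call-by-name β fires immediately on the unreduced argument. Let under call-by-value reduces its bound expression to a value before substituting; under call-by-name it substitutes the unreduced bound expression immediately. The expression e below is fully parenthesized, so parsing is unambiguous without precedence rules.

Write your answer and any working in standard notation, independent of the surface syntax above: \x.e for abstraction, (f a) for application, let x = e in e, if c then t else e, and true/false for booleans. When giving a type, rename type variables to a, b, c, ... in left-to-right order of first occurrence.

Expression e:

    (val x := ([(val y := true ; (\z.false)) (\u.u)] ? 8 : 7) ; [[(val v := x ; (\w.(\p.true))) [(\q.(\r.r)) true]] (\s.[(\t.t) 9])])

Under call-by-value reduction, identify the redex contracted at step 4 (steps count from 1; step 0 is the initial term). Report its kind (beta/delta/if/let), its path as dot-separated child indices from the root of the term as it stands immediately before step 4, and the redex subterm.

Working:
step 0: (let x = (if ((let y = true in (\z.false)) (\u.u)) then 8 else 7) in (((let v = x in (\w.(\p.true))) ((\q.(\r.r)) true)) (\s.((\t.t) 9))))
step 1: [let@0.0.0] (let x = (if ((\z.false) (\u.u)) then 8 else 7) in (((let v = x in (\w.(\p.true))) ((\q.(\r.r)) true)) (\s.((\t.t) 9))))
step 2: [beta@0.0] (let x = (if false then 8 else 7) in (((let v = x in (\w.(\p.true))) ((\q.(\r.r)) true)) (\s.((\t.t) 9))))
step 3: [if@0] (let x = 7 in (((let v = x in (\w.(\p.true))) ((\q.(\r.r)) true)) (\s.((\t.t) 9))))
step 4: [let@root] (((let v = 7 in (\w.(\p.true))) ((\q.(\r.r)) true)) (\s.((\t.t) 9)))

Answer: let at root : (let x = 7 in (((let v = x in (\w.(\p.true))) ((\q.(\r.r)) true)) (\s.((\t.t) 9))))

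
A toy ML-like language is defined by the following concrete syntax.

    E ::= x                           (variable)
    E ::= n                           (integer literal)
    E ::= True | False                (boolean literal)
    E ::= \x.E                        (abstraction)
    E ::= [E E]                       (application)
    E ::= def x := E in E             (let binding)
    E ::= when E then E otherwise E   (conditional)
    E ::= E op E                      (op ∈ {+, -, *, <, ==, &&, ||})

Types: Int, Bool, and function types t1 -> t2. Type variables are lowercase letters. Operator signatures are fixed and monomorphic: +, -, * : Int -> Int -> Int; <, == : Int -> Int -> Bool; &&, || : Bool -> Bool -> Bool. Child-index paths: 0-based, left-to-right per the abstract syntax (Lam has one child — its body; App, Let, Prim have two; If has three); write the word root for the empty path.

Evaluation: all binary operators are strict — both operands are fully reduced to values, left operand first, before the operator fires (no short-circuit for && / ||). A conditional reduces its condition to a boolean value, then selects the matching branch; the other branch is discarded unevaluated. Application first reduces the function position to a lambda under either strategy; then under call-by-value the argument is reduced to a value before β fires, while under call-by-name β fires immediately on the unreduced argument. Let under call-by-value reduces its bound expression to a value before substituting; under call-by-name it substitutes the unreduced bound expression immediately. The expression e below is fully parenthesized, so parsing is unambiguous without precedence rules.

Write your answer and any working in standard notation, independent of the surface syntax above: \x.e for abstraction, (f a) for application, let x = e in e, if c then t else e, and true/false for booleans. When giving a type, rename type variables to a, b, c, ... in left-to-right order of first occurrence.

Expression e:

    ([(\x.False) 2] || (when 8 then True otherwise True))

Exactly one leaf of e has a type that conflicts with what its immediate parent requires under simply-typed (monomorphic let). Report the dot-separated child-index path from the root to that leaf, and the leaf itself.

Answer: 1.0 : 8

Derivation:
\x._ : a -> Bool
  unify a -> Bool ~ Int -> b
  unify a ~ Int
  unify Bool ~ b
_ _ : Bool
  unify Bool ~ Bool
  unify Int ~ Bool
  FAIL: mismatch Int ~ Bool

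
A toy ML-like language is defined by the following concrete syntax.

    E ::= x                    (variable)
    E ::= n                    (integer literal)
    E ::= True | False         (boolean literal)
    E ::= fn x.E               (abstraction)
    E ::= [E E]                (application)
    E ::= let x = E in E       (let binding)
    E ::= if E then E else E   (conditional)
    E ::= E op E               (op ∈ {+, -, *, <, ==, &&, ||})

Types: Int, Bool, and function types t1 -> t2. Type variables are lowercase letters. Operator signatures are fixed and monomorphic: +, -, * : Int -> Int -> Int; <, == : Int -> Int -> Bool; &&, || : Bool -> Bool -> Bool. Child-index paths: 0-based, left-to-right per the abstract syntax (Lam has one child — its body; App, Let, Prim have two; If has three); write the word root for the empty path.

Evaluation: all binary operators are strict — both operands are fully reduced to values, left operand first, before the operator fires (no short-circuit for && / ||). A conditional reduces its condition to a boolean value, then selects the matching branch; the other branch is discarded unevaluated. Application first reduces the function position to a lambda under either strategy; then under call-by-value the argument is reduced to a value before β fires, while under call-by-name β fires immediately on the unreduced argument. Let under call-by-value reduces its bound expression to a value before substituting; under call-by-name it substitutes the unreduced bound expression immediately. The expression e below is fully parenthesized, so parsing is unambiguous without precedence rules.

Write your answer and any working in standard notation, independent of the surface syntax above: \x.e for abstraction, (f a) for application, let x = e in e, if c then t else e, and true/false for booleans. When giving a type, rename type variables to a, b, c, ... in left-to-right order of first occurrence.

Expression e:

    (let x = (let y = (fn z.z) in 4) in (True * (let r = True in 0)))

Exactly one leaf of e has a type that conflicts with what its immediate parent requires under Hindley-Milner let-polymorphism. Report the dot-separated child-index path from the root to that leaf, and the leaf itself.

Answer: 1.0 : true

Derivation:
z : a
\z._ : a -> a
let y : forall. a -> a
let x : Int
  unify Bool ~ Int
  FAIL: mismatch Bool ~ Int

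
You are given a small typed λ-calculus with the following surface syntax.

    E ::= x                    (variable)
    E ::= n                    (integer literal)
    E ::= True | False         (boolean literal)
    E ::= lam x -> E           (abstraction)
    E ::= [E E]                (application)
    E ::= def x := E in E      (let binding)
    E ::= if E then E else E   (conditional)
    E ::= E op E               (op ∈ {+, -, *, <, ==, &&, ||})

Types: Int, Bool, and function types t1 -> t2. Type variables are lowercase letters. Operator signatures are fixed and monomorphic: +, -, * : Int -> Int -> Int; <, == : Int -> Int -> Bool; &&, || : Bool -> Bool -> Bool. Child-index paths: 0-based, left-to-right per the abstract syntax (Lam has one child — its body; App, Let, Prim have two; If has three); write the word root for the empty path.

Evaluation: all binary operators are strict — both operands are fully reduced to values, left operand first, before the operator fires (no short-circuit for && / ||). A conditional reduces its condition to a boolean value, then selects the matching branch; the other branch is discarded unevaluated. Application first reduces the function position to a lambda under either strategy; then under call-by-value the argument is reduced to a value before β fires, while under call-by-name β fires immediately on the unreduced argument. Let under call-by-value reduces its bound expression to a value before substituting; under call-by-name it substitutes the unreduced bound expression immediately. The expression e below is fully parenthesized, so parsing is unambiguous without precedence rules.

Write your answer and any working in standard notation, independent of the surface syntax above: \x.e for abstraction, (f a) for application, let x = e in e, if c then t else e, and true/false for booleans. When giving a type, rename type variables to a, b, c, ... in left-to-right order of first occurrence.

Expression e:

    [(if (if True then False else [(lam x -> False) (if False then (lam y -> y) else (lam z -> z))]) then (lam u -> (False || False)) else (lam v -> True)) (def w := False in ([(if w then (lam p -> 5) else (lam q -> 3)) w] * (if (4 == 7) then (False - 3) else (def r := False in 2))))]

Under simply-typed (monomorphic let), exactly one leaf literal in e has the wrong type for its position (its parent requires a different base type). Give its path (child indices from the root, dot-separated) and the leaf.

Answer: 1.1.1.1.0 : false

Trace:
  unify Bool ~ Bool
\x._ : a -> Bool
  unify Bool ~ Bool
y : b
\y._ : b -> b
z : c
\z._ : c -> c
  unify b -> b ~ c -> c
  unify b ~ c
  unify c ~ c
  unify a -> Bool ~ (c -> c) -> d
  unify a ~ c -> c
  unify Bool ~ d
_ _ : Bool
  unify Bool ~ Bool
  unify Bool ~ Bool
  unify Bool ~ Bool
  unify Bool ~ Bool
\u._ : e -> Bool
\v._ : f -> Bool
  unify e -> Bool ~ f -> Bool
  unify e ~ f
  unify Bool ~ Bool
let w : Bool
w : Bool
  unify Bool ~ Bool
\p._ : g -> Int
\q._ : h -> Int
  unify g -> Int ~ h -> Int
  unify g ~ h
  unify Int ~ Int
w : Bool
  unify h -> Int ~ Bool -> i
  unify h ~ Bool
  unify Int ~ i
_ _ : Int
  unify Int ~ Int
  unify Int ~ Int
  unify Int ~ Int
  unify Bool ~ Bool
  unify Bool ~ Int
  FAIL: mismatch Bool ~ Int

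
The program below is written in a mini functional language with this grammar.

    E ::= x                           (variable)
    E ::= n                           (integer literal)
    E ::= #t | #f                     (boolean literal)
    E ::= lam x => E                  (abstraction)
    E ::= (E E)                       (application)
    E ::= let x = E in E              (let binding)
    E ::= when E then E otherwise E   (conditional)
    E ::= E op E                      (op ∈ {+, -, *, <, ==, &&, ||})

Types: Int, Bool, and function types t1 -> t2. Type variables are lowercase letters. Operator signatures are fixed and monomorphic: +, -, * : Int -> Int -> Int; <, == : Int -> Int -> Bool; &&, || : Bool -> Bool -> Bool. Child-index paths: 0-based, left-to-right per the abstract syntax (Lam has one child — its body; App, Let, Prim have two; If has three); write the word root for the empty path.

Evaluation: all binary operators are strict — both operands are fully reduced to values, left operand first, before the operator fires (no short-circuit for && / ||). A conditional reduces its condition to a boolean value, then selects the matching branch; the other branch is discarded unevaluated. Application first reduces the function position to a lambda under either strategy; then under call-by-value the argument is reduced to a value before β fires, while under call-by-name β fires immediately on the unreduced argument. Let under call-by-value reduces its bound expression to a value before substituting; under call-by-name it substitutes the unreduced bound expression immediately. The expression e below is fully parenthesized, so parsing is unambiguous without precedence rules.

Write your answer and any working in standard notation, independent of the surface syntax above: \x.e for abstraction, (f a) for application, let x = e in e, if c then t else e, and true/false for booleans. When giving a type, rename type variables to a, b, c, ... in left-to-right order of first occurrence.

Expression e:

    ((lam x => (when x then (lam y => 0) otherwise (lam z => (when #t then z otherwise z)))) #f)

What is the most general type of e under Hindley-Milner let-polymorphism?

Answer: Int -> Int

Working:
x : a
  unify a ~ Bool
\y._ : b -> Int
  unify Bool ~ Bool
z : c
z : c
  unify c ~ c
\z._ : c -> c
  unify b -> Int ~ c -> c
  unify b ~ c
  unify Int ~ c
\x._ : Bool -> Int -> Int
  unify Bool -> Int -> Int ~ Bool -> d
  unify Bool ~ Bool
  unify Int -> Int ~ d
_ _ : Int -> Int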